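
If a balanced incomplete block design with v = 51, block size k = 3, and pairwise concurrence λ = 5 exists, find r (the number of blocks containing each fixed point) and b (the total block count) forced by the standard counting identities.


Any 2-(v, k, λ) BIBD satisfies two necessary conditions:
  (i)  Each point sits in r blocks, and counting incidences through any fixed point gives r(k − 1) = λ(v − 1), so r = λ(v − 1)/(k − 1).
  (ii) Total incidences bk = vr, so b = vr/k.
Step 1: r = λ(v − 1)/(k − 1) = 5·(51 − 1)/(3 − 1) = 5·50/2 = 250/2 = 125.
Step 2: b = vr/k = 51·125/3 = 6375/3 = 2125.
Check integrality: r = 125 ∈ Z ✓, b = 2125 ∈ Z ✓.
(These identities are necessary conditions: they determine r and b for any design with these parameters, but do not by themselves prove that one exists.)

r = 125, b = 2125.


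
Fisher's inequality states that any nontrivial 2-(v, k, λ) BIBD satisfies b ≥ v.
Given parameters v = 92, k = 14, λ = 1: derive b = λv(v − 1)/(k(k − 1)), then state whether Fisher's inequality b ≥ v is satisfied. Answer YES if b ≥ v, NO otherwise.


b = λv(v − 1)/(k(k − 1)) = 1·92·91/(14·13) = 8372/182 = 46.
Compare with v = 92: b < v, so Fisher's inequality fails.

NO


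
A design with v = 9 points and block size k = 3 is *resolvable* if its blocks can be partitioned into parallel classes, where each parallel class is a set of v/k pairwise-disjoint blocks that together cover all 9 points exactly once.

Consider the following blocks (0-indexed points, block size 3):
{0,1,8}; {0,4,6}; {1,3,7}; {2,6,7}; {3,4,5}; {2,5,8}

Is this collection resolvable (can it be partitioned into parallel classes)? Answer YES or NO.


v = 9, block size k = 3, number of blocks = 6.
For resolvability, blocks must partition into parallel classes of size v/k = 3.
Total blocks must therefore be a multiple of 3: 6 = 3·2 + 0 ⇒ divisible ✓.
Greedy packing gives 2 candidate class(es). Each should be a full parallel class (size 3, covers all 9 points).
  Class 1 (3 blocks): {0,1,8}; {2,6,7}; {3,4,5}. Points covered: [0, 1, 2, 3, 4, 5, 6, 7, 8].
  Class 2 (3 blocks): {0,4,6}; {1,3,7}; {2,5,8}. Points covered: [0, 1, 2, 3, 4, 5, 6, 7, 8].
All classes full (size 3)? YES. All classes cover every point? YES.
Resolvable? YES.

YES


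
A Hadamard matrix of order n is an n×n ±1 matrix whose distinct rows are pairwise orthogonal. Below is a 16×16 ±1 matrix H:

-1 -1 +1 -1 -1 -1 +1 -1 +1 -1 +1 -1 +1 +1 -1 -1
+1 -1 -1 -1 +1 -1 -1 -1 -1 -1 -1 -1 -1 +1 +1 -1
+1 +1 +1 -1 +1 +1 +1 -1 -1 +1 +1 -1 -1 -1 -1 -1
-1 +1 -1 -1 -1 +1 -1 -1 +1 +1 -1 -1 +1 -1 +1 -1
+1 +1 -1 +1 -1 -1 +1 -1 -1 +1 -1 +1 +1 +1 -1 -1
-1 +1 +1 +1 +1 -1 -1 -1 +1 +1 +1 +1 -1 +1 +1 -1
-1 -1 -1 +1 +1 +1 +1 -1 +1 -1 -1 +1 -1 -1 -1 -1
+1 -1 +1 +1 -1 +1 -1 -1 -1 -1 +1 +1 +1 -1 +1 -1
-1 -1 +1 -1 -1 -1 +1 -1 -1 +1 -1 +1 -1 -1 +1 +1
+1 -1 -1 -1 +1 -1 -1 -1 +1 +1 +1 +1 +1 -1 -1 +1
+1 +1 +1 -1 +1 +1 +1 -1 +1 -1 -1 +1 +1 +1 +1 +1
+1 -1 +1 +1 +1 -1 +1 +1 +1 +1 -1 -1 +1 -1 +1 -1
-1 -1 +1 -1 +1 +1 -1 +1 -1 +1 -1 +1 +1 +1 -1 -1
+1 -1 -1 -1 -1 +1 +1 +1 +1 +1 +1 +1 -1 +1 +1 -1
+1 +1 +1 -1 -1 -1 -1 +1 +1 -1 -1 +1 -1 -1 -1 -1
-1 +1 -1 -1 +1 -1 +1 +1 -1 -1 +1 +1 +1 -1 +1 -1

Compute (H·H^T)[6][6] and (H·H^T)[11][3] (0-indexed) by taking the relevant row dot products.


Row 3 of H: [-1, 1, -1, -1, -1, 1, -1, -1, 1, 1, -1, -1, 1, -1, 1, -1].
Row 6 of H: [-1, -1, -1, 1, 1, 1, 1, -1, 1, -1, -1, 1, -1, -1, -1, -1].
Row 11 of H: [1, -1, 1, 1, 1, -1, 1, 1, 1, 1, -1, -1, 1, -1, 1, -1].
(H·H^T)[6][6] = Σ_j H[6][j]·H[6][j] = (-1)² + (-1)² + (-1)² + (1)² + (1)² + (1)² + (1)² + (-1)² + (1)² + (-1)² + (-1)² + (1)² + (-1)² + (-1)² + (-1)² + (-1)² = 1 + 1 + 1 + 1 + 1 + 1 + 1 + 1 + 1 + 1 + 1 + 1 + 1 + 1 + 1 + 1 = 16.
(H·H^T)[11][3] = Σ_j H[11][j]·H[3][j] = (1)·(-1) + (-1)·(1) + (1)·(-1) + (1)·(-1) + (1)·(-1) + (-1)·(1) + (1)·(-1) + (1)·(-1) + (1)·(1) + (1)·(1) + (-1)·(-1) + (-1)·(-1) + (1)·(1) + (-1)·(-1) + (1)·(1) + (-1)·(-1) = -1 + -1 + -1 + -1 + -1 + -1 + -1 + -1 + 1 + 1 + 1 + 1 + 1 + 1 + 1 + 1 = 0.
So rows 11 and 3 are orthogonal; the diagonal entry equals n = 16.

(6,6) entry = 16; (11,3) entry = 0.


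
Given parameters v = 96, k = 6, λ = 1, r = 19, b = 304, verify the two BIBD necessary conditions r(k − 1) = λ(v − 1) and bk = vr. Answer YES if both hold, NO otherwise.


Condition (i): r(k − 1) = 19·5 = 95; λ(v − 1) = 1·95 = 95. Match? YES.
Condition (ii): bk = 304·6 = 1824; vr = 96·19 = 1824. Match? YES.
Both conditions hold? YES.

YES


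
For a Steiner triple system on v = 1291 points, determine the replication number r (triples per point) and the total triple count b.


An STS(v) is a 2-(v, 3, 1) BIBD: block size k = 3, λ = 1.
Replication: r(k − 1) = λ(v − 1) ⇒ r·2 = 1291 − 1 = 1290 ⇒ r = 645.
Block count: b = v(v − 1)/6 = 1291·1290/6 = 1665390/6 = 277565.
(Check via bk = vr: 277565·3 = 832695 = 1291·645 = 832695 ✓.)

r = 645, b = 277565.


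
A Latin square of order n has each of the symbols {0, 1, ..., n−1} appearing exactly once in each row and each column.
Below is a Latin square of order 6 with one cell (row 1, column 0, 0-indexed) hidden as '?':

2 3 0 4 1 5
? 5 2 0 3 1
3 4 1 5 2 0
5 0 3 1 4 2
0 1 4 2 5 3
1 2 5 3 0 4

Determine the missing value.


Row 1 contains symbols [0, 1, 2, 3, 5] — missing [4].
Column 0 contains symbols [0, 1, 2, 3, 5] — missing [4].
The missing symbol must appear in both missing sets; intersection = [4].
Therefore the hidden value is 4.

Missing value = 4.


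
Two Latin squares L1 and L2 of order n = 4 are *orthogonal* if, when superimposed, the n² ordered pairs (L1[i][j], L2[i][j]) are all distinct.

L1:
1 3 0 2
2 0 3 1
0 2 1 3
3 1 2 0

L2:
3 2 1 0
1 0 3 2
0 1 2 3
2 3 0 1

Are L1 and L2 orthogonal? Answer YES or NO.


Form the n² = 16 superimposed pairs (L1[i][j], L2[i][j]), row by row (rows and columns indexed from 0):
row 0: (1,3) (3,2) (0,1) (2,0)
row 1: (2,1) (0,0) (3,3) (1,2)
row 2: (0,0) (2,1) (1,2) (3,3)
row 3: (3,2) (1,3) (2,0) (0,1)
Orthogonality requires all 16 pairs distinct.
But the pair (0,0) repeats: cell (1,1) has L1 = 0, L2 = 0, and cell (2,0) has L1 = 0, L2 = 0.
A repeated pair means some other pair never occurs (only 8 distinct pairs out of 16), so the squares are not orthogonal.
Conclusion: NO.

NO


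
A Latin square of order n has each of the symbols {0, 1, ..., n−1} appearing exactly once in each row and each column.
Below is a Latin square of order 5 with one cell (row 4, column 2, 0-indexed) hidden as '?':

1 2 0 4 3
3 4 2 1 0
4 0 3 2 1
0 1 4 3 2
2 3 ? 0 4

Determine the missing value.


Row 4 contains symbols [0, 2, 3, 4] — missing [1].
Column 2 contains symbols [0, 2, 3, 4] — missing [1].
The missing symbol must appear in both missing sets; intersection = [1].
Therefore the hidden value is 1.

Missing value = 1.


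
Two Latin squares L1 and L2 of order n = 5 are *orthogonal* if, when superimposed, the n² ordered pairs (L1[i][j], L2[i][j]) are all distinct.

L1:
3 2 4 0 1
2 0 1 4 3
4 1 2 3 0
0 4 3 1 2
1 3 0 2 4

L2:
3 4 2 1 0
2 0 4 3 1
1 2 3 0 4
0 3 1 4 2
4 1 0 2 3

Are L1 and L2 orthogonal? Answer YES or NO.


Form the n² = 25 superimposed pairs (L1[i][j], L2[i][j]), row by row (rows and columns indexed from 0):
row 0: (3,3) (2,4) (4,2) (0,1) (1,0)
row 1: (2,2) (0,0) (1,4) (4,3) (3,1)
row 2: (4,1) (1,2) (2,3) (3,0) (0,4)
row 3: (0,0) (4,3) (3,1) (1,4) (2,2)
row 4: (1,4) (3,1) (0,0) (2,2) (4,3)
Orthogonality requires all 25 pairs distinct.
But the pair (0,0) repeats: cell (1,1) has L1 = 0, L2 = 0, and cell (3,0) has L1 = 0, L2 = 0.
A repeated pair means some other pair never occurs (only 15 distinct pairs out of 25), so the squares are not orthogonal.
Conclusion: NO.

NO


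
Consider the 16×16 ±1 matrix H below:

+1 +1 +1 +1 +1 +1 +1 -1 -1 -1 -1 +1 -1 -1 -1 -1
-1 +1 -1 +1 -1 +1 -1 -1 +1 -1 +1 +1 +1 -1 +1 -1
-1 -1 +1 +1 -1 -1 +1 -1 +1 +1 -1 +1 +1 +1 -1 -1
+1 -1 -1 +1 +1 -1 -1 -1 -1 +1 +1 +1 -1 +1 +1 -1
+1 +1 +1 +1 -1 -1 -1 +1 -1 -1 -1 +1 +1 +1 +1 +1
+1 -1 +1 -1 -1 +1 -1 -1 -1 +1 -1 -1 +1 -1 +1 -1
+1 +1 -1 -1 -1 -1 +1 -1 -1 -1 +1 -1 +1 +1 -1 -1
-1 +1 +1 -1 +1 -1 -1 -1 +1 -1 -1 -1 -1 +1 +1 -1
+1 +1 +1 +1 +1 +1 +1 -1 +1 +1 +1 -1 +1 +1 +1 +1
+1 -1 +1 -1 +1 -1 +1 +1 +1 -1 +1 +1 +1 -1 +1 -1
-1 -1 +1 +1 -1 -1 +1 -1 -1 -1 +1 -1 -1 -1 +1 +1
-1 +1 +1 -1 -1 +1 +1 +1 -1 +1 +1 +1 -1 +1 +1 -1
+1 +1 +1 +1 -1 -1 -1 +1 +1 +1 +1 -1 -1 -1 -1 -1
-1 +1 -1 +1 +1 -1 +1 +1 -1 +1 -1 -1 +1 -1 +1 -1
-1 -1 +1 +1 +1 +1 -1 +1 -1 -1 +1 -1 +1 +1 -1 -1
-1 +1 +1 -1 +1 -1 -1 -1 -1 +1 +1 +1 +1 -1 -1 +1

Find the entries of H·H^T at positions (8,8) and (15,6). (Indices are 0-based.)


Row 6 of H: [1, 1, -1, -1, -1, -1, 1, -1, -1, -1, 1, -1, 1, 1, -1, -1].
Row 8 of H: [1, 1, 1, 1, 1, 1, 1, -1, 1, 1, 1, -1, 1, 1, 1, 1].
Row 15 of H: [-1, 1, 1, -1, 1, -1, -1, -1, -1, 1, 1, 1, 1, -1, -1, 1].
(H·H^T)[8][8] = Σ_j H[8][j]·H[8][j] = (1)² + (1)² + (1)² + (1)² + (1)² + (1)² + (1)² + (-1)² + (1)² + (1)² + (1)² + (-1)² + (1)² + (1)² + (1)² + (1)² = 1 + 1 + 1 + 1 + 1 + 1 + 1 + 1 + 1 + 1 + 1 + 1 + 1 + 1 + 1 + 1 = 16.
(H·H^T)[15][6] = Σ_j H[15][j]·H[6][j] = (-1)·(1) + (1)·(1) + (1)·(-1) + (-1)·(-1) + (1)·(-1) + (-1)·(-1) + (-1)·(1) + (-1)·(-1) + (-1)·(-1) + (1)·(-1) + (1)·(1) + (1)·(-1) + (1)·(1) + (-1)·(1) + (-1)·(-1) + (1)·(-1) = -1 + 1 + -1 + 1 + -1 + 1 + -1 + 1 + 1 + -1 + 1 + -1 + 1 + -1 + 1 + -1 = 0.
So rows 15 and 6 are orthogonal; the diagonal entry equals n = 16.

(8,8) entry = 16; (15,6) entry = 0.


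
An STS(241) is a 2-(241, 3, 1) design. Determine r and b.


An STS(v) is a 2-(v, 3, 1) BIBD: block size k = 3, λ = 1.
Replication: r(k − 1) = λ(v − 1) ⇒ r·2 = 241 − 1 = 240 ⇒ r = 120.
Block count: b = v(v − 1)/6 = 241·240/6 = 57840/6 = 9640.

r = 120, b = 9640.


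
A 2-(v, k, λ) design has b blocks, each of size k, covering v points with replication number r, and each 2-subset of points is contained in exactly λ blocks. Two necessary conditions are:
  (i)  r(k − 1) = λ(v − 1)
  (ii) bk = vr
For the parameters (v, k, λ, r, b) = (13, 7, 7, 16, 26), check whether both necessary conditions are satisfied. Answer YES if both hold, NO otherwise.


Condition (i): r(k − 1) = 16·6 = 96; λ(v − 1) = 7·12 = 84. Match? NO.
Condition (ii): bk = 26·7 = 182; vr = 13·16 = 208. Match? NO.
Both conditions hold? NO.

NO


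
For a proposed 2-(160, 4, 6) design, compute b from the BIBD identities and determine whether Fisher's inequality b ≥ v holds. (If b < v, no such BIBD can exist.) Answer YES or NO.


r = λ(v − 1)/(k − 1) = 6·159/3 = 318.
b = vr/k = 160·318/4 = 12720.
Fisher's inequality: b ≥ v ⇔ 12720 ≥ 160? YES.

YES


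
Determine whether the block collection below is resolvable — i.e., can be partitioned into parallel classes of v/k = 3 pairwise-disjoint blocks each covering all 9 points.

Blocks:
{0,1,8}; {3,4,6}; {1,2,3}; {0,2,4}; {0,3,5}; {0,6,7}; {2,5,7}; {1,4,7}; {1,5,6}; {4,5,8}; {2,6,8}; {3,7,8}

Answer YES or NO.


v = 9, block size k = 3, number of blocks = 12.
For resolvability, blocks must partition into parallel classes of size v/k = 3.
Total blocks must therefore be a multiple of 3: 12 = 3·4 + 0 ⇒ divisible ✓.
Greedy packing gives 4 candidate class(es). Each should be a full parallel class (size 3, covers all 9 points).
  Class 1 (3 blocks): {0,1,8}; {3,4,6}; {2,5,7}. Points covered: [0, 1, 2, 3, 4, 5, 6, 7, 8].
  Class 2 (3 blocks): {1,2,3}; {0,6,7}; {4,5,8}. Points covered: [0, 1, 2, 3, 4, 5, 6, 7, 8].
  Class 3 (3 blocks): {0,2,4}; {1,5,6}; {3,7,8}. Points covered: [0, 1, 2, 3, 4, 5, 6, 7, 8].
  Class 4 (3 blocks): {0,3,5}; {1,4,7}; {2,6,8}. Points covered: [0, 1, 2, 3, 4, 5, 6, 7, 8].
All classes full (size 3)? YES. All classes cover every point? YES.
Resolvable? YES.

YES


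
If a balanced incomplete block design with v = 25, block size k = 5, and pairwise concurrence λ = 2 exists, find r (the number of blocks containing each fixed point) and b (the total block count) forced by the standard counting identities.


Any 2-(v, k, λ) BIBD satisfies two necessary conditions:
  (i)  Each point sits in r blocks, and counting incidences through any fixed point gives r(k − 1) = λ(v − 1), so r = λ(v − 1)/(k − 1).
  (ii) Total incidences bk = vr, so b = vr/k.
Step 1: r = λ(v − 1)/(k − 1) = 2·(25 − 1)/(5 − 1) = 2·24/4 = 48/4 = 12.
Step 2: b = vr/k = 25·12/5 = 300/5 = 60.
Check integrality: r = 12 ∈ Z ✓, b = 60 ∈ Z ✓.
(These identities are necessary conditions: they determine r and b for any design with these parameters, but do not by themselves prove that one exists.)

r = 12, b = 60.


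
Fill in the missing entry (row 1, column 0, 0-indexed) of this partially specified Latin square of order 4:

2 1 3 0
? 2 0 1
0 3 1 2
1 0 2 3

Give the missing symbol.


Row 1 contains symbols [0, 1, 2] — missing [3].
Column 0 contains symbols [0, 1, 2] — missing [3].
The missing symbol must appear in both missing sets; intersection = [3].
Therefore the hidden value is 3.

Missing value = 3.


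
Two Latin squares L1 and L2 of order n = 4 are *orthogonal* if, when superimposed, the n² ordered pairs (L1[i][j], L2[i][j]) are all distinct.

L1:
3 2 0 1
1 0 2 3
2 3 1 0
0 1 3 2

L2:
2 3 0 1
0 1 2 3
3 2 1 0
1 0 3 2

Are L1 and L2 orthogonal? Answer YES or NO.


Form the n² = 16 superimposed pairs (L1[i][j], L2[i][j]), row by row (rows and columns indexed from 0):
row 0: (3,2) (2,3) (0,0) (1,1)
row 1: (1,0) (0,1) (2,2) (3,3)
row 2: (2,3) (3,2) (1,1) (0,0)
row 3: (0,1) (1,0) (3,3) (2,2)
Orthogonality requires all 16 pairs distinct.
But the pair (2,3) repeats: cell (0,1) has L1 = 2, L2 = 3, and cell (2,0) has L1 = 2, L2 = 3.
A repeated pair means some other pair never occurs (only 8 distinct pairs out of 16), so the squares are not orthogonal.
Conclusion: NO.

NO


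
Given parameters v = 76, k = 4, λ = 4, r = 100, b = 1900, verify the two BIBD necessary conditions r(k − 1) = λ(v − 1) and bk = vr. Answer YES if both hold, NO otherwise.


Condition (i): r(k − 1) = 100·3 = 300; λ(v − 1) = 4·75 = 300. Match? YES.
Condition (ii): bk = 1900·4 = 7600; vr = 76·100 = 7600. Match? YES.
Both conditions hold? YES.

YES


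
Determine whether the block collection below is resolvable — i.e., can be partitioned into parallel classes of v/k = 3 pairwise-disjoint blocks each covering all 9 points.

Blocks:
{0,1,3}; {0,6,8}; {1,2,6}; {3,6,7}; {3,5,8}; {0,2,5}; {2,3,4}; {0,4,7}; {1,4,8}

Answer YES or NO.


v = 9, block size k = 3, number of blocks = 9.
For resolvability, blocks must partition into parallel classes of size v/k = 3.
Total blocks must therefore be a multiple of 3: 9 = 3·3 + 0 ⇒ divisible ✓.
Consider block {0,1,3}. It intersects every other block in the collection, so no parallel class of size 3 can contain it.
Since every block must belong to some parallel class in a resolution, the collection cannot be partitioned into parallel classes.
Resolvable? NO.

NO


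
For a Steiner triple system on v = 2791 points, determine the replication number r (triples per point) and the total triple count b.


An STS(v) is a 2-(v, 3, 1) BIBD: block size k = 3, λ = 1.
Replication: r(k − 1) = λ(v − 1) ⇒ r·2 = 2791 − 1 = 2790 ⇒ r = 1395.
Block count: bk = vr ⇒ b·3 = 2791·1395 = 3893445 ⇒ b = 1297815.
(Check via b = v(v − 1)/6 = 2791·2790/6 = 7786890/6 = 1297815.)

r = 1395, b = 1297815.


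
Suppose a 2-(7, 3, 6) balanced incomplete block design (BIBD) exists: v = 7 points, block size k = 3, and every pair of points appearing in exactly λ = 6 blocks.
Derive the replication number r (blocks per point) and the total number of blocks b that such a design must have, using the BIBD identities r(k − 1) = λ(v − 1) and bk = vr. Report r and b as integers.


Any 2-(v, k, λ) BIBD satisfies two necessary conditions:
  (i)  Each point sits in r blocks, and counting incidences through any fixed point gives r(k − 1) = λ(v − 1), so r = λ(v − 1)/(k − 1).
  (ii) Total incidences bk = vr, so b = vr/k.
Step 1: r = λ(v − 1)/(k − 1) = 6·(7 − 1)/(3 − 1) = 6·6/2 = 36/2 = 18.
Step 2: b = vr/k = 7·18/3 = 126/3 = 42.
Check integrality: r = 18 ∈ Z ✓, b = 42 ∈ Z ✓.
(These identities are necessary conditions: they determine r and b for any design with these parameters, but do not by themselves prove that one exists.)

r = 18, b = 42.


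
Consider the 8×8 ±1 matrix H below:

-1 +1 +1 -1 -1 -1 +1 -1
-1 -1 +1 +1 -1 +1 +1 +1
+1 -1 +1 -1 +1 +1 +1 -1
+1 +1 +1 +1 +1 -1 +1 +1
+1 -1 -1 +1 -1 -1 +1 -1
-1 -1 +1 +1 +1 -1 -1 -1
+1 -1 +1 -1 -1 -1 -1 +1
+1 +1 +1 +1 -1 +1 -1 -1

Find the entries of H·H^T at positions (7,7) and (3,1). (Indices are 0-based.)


Row 1 of H: [-1, -1, 1, 1, -1, 1, 1, 1].
Row 3 of H: [1, 1, 1, 1, 1, -1, 1, 1].
Row 7 of H: [1, 1, 1, 1, -1, 1, -1, -1].
(H·H^T)[7][7] = Σ_j H[7][j]·H[7][j] = (1)² + (1)² + (1)² + (1)² + (-1)² + (1)² + (-1)² + (-1)² = 1 + 1 + 1 + 1 + 1 + 1 + 1 + 1 = 8.
(H·H^T)[3][1] = Σ_j H[3][j]·H[1][j] = (1)·(-1) + (1)·(-1) + (1)·(1) + (1)·(1) + (1)·(-1) + (-1)·(1) + (1)·(1) + (1)·(1) = -1 + -1 + 1 + 1 + -1 + -1 + 1 + 1 = 0.
So rows 3 and 1 are orthogonal; the diagonal entry equals n = 8.

(7,7) entry = 8; (3,1) entry = 0.


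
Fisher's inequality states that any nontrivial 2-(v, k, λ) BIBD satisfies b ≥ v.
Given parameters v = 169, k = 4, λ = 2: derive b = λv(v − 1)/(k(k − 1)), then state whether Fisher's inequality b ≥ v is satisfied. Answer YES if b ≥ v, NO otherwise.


r = λ(v − 1)/(k − 1) = 2·168/3 = 112.
b = vr/k = 169·112/4 = 4732.
Fisher's inequality: b ≥ v ⇔ 4732 ≥ 169? YES.

YES


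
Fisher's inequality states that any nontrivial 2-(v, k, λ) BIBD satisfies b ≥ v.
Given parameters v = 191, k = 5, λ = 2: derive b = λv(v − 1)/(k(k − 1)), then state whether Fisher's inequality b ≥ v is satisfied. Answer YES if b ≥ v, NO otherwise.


b = λv(v − 1)/(k(k − 1)) = 2·191·190/(5·4) = 72580/20 = 3629.
Compare with v = 191: b ≥ v, so Fisher's inequality holds.

YES


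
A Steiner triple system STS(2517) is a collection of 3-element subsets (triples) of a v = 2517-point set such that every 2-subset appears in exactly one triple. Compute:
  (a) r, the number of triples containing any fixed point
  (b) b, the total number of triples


An STS(v) is a 2-(v, 3, 1) BIBD: block size k = 3, λ = 1.
Replication: r(k − 1) = λ(v − 1) ⇒ r·2 = 2517 − 1 = 2516 ⇒ r = 1258.
Block count: bk = vr ⇒ b·3 = 2517·1258 = 3166386 ⇒ b = 1055462.
(Check via b = v(v − 1)/6 = 2517·2516/6 = 6332772/6 = 1055462.)

r = 1258, b = 1055462.


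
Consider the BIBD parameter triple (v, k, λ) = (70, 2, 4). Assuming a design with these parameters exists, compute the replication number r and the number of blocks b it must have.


Any 2-(v, k, λ) BIBD satisfies two necessary conditions:
  (i)  Each point sits in r blocks, and counting incidences through any fixed point gives r(k − 1) = λ(v − 1), so r = λ(v − 1)/(k − 1).
  (ii) Total incidences bk = vr, so b = vr/k.
Step 1: r = λ(v − 1)/(k − 1) = 4·(70 − 1)/(2 − 1) = 4·69/1 = 276/1 = 276.
Step 2: b = vr/k = 70·276/2 = 19320/2 = 9660.
Check integrality: r = 276 ∈ Z ✓, b = 9660 ∈ Z ✓.
(These identities are necessary conditions: they determine r and b for any design with these parameters, but do not by themselves prove that one exists.)

r = 276, b = 9660.


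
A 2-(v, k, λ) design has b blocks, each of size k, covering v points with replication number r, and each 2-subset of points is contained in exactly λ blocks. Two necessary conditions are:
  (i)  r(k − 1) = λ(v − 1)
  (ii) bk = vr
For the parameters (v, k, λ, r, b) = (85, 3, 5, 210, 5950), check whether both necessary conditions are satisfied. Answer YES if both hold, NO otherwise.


Condition (i): r(k − 1) = 210·2 = 420; λ(v − 1) = 5·84 = 420. Match? YES.
Condition (ii): bk = 5950·3 = 17850; vr = 85·210 = 17850. Match? YES.
Both conditions hold? YES.

YES


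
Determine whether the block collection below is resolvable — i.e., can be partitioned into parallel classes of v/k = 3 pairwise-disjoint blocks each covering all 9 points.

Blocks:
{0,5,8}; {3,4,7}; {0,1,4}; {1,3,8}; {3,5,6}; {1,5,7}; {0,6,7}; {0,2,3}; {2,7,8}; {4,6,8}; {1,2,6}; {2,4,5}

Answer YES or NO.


v = 9, block size k = 3, number of blocks = 12.
For resolvability, blocks must partition into parallel classes of size v/k = 3.
Total blocks must therefore be a multiple of 3: 12 = 3·4 + 0 ⇒ divisible ✓.
Greedy packing gives 4 candidate class(es). Each should be a full parallel class (size 3, covers all 9 points).
  Class 1 (3 blocks): {0,5,8}; {3,4,7}; {1,2,6}. Points covered: [0, 1, 2, 3, 4, 5, 6, 7, 8].
  Class 2 (3 blocks): {0,1,4}; {3,5,6}; {2,7,8}. Points covered: [0, 1, 2, 3, 4, 5, 6, 7, 8].
  Class 3 (3 blocks): {1,3,8}; {0,6,7}; {2,4,5}. Points covered: [0, 1, 2, 3, 4, 5, 6, 7, 8].
  Class 4 (3 blocks): {1,5,7}; {0,2,3}; {4,6,8}. Points covered: [0, 1, 2, 3, 4, 5, 6, 7, 8].
All classes full (size 3)? YES. All classes cover every point? YES.
Resolvable? YES.

YES


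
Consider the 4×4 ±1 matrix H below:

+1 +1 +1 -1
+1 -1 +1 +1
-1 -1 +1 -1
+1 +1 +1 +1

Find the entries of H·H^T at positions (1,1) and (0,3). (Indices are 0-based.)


Row 0 of H: [1, 1, 1, -1].
Row 1 of H: [1, -1, 1, 1].
Row 3 of H: [1, 1, 1, 1].
(H·H^T)[1][1] = Σ_j H[1][j]·H[1][j] = (1)² + (-1)² + (1)² + (1)² = 1 + 1 + 1 + 1 = 4.
(H·H^T)[0][3] = Σ_j H[0][j]·H[3][j] = (1)·(1) + (1)·(1) + (1)·(1) + (-1)·(1) = 1 + 1 + 1 + -1 = 2.
Rows 0 and 3 are not orthogonal (dot product = 2 ≠ 0), so H is not a Hadamard matrix.

(1,1) entry = 4; (0,3) entry = 2.


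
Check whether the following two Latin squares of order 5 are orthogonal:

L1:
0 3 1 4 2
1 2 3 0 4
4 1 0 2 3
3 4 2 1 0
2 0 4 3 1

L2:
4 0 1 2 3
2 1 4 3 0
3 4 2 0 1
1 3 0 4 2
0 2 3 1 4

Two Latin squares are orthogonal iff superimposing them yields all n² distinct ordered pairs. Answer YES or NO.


Form the n² = 25 superimposed pairs (L1[i][j], L2[i][j]), row by row (rows and columns indexed from 0):
row 0: (0,4) (3,0) (1,1) (4,2) (2,3)
row 1: (1,2) (2,1) (3,4) (0,3) (4,0)
row 2: (4,3) (1,4) (0,2) (2,0) (3,1)
row 3: (3,1) (4,3) (2,0) (1,4) (0,2)
row 4: (2,0) (0,2) (4,3) (3,1) (1,4)
Orthogonality requires all 25 pairs distinct.
But the pair (3,1) repeats: cell (2,4) has L1 = 3, L2 = 1, and cell (3,0) has L1 = 3, L2 = 1.
A repeated pair means some other pair never occurs (only 15 distinct pairs out of 25), so the squares are not orthogonal.
Conclusion: NO.

NO


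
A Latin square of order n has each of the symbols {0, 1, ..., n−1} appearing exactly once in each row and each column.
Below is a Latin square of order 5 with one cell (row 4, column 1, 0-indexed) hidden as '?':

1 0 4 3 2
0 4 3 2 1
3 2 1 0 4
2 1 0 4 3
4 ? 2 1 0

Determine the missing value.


Row 4 contains symbols [0, 1, 2, 4] — missing [3].
Column 1 contains symbols [0, 1, 2, 4] — missing [3].
The missing symbol must appear in both missing sets; intersection = [3].
Therefore the hidden value is 3.

Missing value = 3.


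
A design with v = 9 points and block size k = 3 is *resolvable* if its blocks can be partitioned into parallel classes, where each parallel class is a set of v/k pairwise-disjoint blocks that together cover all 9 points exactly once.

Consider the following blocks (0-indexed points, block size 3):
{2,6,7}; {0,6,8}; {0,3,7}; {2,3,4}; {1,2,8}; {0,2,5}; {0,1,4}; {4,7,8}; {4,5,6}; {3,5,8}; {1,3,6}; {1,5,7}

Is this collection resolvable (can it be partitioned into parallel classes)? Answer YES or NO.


v = 9, block size k = 3, number of blocks = 12.
For resolvability, blocks must partition into parallel classes of size v/k = 3.
Total blocks must therefore be a multiple of 3: 12 = 3·4 + 0 ⇒ divisible ✓.
Greedy packing gives 4 candidate class(es). Each should be a full parallel class (size 3, covers all 9 points).
  Class 1 (3 blocks): {2,6,7}; {0,1,4}; {3,5,8}. Points covered: [0, 1, 2, 3, 4, 5, 6, 7, 8].
  Class 2 (3 blocks): {0,6,8}; {2,3,4}; {1,5,7}. Points covered: [0, 1, 2, 3, 4, 5, 6, 7, 8].
  Class 3 (3 blocks): {0,3,7}; {1,2,8}; {4,5,6}. Points covered: [0, 1, 2, 3, 4, 5, 6, 7, 8].
  Class 4 (3 blocks): {0,2,5}; {4,7,8}; {1,3,6}. Points covered: [0, 1, 2, 3, 4, 5, 6, 7, 8].
All classes full (size 3)? YES. All classes cover every point? YES.
Resolvable? YES.

YES


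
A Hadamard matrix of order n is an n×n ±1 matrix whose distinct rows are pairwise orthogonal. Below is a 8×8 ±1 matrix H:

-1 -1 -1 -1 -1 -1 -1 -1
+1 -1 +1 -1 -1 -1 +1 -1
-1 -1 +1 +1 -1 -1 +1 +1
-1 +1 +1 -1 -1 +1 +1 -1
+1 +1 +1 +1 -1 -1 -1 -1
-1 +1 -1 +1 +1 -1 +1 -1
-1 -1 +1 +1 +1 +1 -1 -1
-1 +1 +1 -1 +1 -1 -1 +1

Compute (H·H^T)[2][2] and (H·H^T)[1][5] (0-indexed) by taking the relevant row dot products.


Row 1 of H: [1, -1, 1, -1, -1, -1, 1, -1].
Row 2 of H: [-1, -1, 1, 1, -1, -1, 1, 1].
Row 5 of H: [-1, 1, -1, 1, 1, -1, 1, -1].
(H·H^T)[2][2] = Σ_j H[2][j]·H[2][j] = (-1)² + (-1)² + (1)² + (1)² + (-1)² + (-1)² + (1)² + (1)² = 1 + 1 + 1 + 1 + 1 + 1 + 1 + 1 = 8.
(H·H^T)[1][5] = Σ_j H[1][j]·H[5][j] = (1)·(-1) + (-1)·(1) + (1)·(-1) + (-1)·(1) + (-1)·(1) + (-1)·(-1) + (1)·(1) + (-1)·(-1) = -1 + -1 + -1 + -1 + -1 + 1 + 1 + 1 = -2.
Rows 1 and 5 are not orthogonal (dot product = -2 ≠ 0), so H is not a Hadamard matrix.

(2,2) entry = 8; (1,5) entry = -2.


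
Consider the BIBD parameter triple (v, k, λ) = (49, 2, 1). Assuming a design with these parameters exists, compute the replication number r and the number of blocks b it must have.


Any 2-(v, k, λ) BIBD satisfies two necessary conditions:
  (i)  Each point sits in r blocks, and counting incidences through any fixed point gives r(k − 1) = λ(v − 1), so r = λ(v − 1)/(k − 1).
  (ii) Total incidences bk = vr, so b = vr/k.
Step 1: r = λ(v − 1)/(k − 1) = 1·(49 − 1)/(2 − 1) = 1·48/1 = 48/1 = 48.
Step 2: b = vr/k = 49·48/2 = 2352/2 = 1176.
Check integrality: r = 48 ∈ Z ✓, b = 1176 ∈ Z ✓.
(These identities are necessary conditions: they determine r and b for any design with these parameters, but do not by themselves prove that one exists.)

r = 48, b = 1176.


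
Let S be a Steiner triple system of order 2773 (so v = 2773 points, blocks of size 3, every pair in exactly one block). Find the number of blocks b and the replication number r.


An STS(v) is a 2-(v, 3, 1) BIBD: block size k = 3, λ = 1.
Replication: r(k − 1) = λ(v − 1) ⇒ r·2 = 2773 − 1 = 2772 ⇒ r = 1386.
Block count: bk = vr ⇒ b·3 = 2773·1386 = 3843378 ⇒ b = 1281126.
(Check via b = v(v − 1)/6 = 2773·2772/6 = 7686756/6 = 1281126.)

r = 1386, b = 1281126.


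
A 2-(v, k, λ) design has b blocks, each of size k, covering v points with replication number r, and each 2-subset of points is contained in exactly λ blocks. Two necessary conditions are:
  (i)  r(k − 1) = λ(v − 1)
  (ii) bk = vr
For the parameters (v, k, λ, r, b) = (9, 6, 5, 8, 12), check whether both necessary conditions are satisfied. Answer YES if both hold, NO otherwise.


Condition (i): r(k − 1) = 8·5 = 40; λ(v − 1) = 5·8 = 40. Match? YES.
Condition (ii): bk = 12·6 = 72; vr = 9·8 = 72. Match? YES.
Both conditions hold? YES.

YES


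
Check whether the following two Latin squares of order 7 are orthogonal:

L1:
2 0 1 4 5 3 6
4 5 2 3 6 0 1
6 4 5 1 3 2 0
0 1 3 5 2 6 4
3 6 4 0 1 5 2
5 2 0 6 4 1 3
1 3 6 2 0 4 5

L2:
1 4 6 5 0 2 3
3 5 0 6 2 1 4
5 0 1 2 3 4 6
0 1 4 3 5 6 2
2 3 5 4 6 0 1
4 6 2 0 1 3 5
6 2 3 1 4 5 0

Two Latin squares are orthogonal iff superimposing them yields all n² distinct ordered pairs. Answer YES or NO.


Form the n² = 49 superimposed pairs (L1[i][j], L2[i][j]), row by row (rows and columns indexed from 0):
row 0: (2,1) (0,4) (1,6) (4,5) (5,0) (3,2) (6,3)
row 1: (4,3) (5,5) (2,0) (3,6) (6,2) (0,1) (1,4)
row 2: (6,5) (4,0) (5,1) (1,2) (3,3) (2,4) (0,6)
row 3: (0,0) (1,1) (3,4) (5,3) (2,5) (6,6) (4,2)
row 4: (3,2) (6,3) (4,5) (0,4) (1,6) (5,0) (2,1)
row 5: (5,4) (2,6) (0,2) (6,0) (4,1) (1,3) (3,5)
row 6: (1,6) (3,2) (6,3) (2,1) (0,4) (4,5) (5,0)
Orthogonality requires all 49 pairs distinct.
But the pair (3,2) repeats: cell (0,5) has L1 = 3, L2 = 2, and cell (4,0) has L1 = 3, L2 = 2.
A repeated pair means some other pair never occurs (only 35 distinct pairs out of 49), so the squares are not orthogonal.
Conclusion: NO.

NO


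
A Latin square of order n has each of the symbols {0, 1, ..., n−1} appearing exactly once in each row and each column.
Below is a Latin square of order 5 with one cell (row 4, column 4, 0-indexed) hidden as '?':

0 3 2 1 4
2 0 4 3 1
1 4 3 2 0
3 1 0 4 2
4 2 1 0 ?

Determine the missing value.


Row 4 contains symbols [0, 1, 2, 4] — missing [3].
Column 4 contains symbols [0, 1, 2, 4] — missing [3].
The missing symbol must appear in both missing sets; intersection = [3].
Therefore the hidden value is 3.

Missing value = 3.


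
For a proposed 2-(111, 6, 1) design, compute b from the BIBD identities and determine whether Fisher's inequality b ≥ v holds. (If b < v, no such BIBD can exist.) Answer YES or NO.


b = λv(v − 1)/(k(k − 1)) = 1·111·110/(6·5) = 12210/30 = 407.
Compare with v = 111: b ≥ v, so Fisher's inequality holds.

YES


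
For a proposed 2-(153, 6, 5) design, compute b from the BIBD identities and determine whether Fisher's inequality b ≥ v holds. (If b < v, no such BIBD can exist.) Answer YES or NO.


r = λ(v − 1)/(k − 1) = 5·152/5 = 152.
b = vr/k = 153·152/6 = 3876.
Fisher's inequality: b ≥ v ⇔ 3876 ≥ 153? YES.

YES


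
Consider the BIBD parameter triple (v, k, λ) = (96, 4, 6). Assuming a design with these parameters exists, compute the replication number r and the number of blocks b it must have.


Any 2-(v, k, λ) BIBD satisfies two necessary conditions:
  (i)  Each point sits in r blocks, and counting incidences through any fixed point gives r(k − 1) = λ(v − 1), so r = λ(v − 1)/(k − 1).
  (ii) Total incidences bk = vr, so b = vr/k.
Step 1: r = λ(v − 1)/(k − 1) = 6·(96 − 1)/(4 − 1) = 6·95/3 = 570/3 = 190.
Step 2: b = vr/k = 96·190/4 = 18240/4 = 4560.
Check integrality: r = 190 ∈ Z ✓, b = 4560 ∈ Z ✓.
(These identities are necessary conditions: they determine r and b for any design with these parameters, but do not by themselves prove that one exists.)

r = 190, b = 4560.


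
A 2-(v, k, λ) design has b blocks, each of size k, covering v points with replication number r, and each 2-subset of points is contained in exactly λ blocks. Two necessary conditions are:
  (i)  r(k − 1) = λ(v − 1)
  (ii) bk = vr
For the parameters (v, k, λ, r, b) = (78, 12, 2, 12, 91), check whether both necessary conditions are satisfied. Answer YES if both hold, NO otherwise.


Condition (i): r(k − 1) = 12·11 = 132; λ(v − 1) = 2·77 = 154. Match? NO.
Condition (ii): bk = 91·12 = 1092; vr = 78·12 = 936. Match? NO.
Both conditions hold? NO.

NO


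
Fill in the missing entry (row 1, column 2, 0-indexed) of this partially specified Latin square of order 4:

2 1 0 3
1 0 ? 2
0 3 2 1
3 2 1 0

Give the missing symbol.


Row 1 contains symbols [0, 1, 2] — missing [3].
Column 2 contains symbols [0, 1, 2] — missing [3].
The missing symbol must appear in both missing sets; intersection = [3].
Therefore the hidden value is 3.

Missing value = 3.


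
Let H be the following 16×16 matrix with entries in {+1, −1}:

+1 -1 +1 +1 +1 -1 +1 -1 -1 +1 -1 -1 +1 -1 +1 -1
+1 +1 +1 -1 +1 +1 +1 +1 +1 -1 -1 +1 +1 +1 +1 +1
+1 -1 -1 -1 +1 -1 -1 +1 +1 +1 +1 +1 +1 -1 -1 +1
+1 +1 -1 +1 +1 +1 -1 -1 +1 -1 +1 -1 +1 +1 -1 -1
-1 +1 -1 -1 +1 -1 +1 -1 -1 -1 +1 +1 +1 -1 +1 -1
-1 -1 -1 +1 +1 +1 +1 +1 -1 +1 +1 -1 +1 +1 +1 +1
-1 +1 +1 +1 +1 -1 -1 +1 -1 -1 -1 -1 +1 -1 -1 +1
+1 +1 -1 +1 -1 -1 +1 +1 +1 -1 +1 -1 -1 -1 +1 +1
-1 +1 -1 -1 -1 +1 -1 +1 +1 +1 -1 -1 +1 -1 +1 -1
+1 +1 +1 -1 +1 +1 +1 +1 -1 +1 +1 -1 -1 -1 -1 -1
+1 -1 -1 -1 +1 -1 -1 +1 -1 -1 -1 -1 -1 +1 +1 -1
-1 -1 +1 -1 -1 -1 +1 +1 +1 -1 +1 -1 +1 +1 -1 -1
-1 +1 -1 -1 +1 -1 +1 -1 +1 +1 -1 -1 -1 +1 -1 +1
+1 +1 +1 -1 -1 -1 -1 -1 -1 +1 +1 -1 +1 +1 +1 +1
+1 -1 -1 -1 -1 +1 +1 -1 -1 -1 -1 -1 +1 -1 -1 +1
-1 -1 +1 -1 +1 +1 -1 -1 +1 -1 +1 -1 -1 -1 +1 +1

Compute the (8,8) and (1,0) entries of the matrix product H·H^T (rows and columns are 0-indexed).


Row 0 of H: [1, -1, 1, 1, 1, -1, 1, -1, -1, 1, -1, -1, 1, -1, 1, -1].
Row 1 of H: [1, 1, 1, -1, 1, 1, 1, 1, 1, -1, -1, 1, 1, 1, 1, 1].
Row 8 of H: [-1, 1, -1, -1, -1, 1, -1, 1, 1, 1, -1, -1, 1, -1, 1, -1].
(H·H^T)[8][8] = Σ_j H[8][j]·H[8][j] = (-1)² + (1)² + (-1)² + (-1)² + (-1)² + (1)² + (-1)² + (1)² + (1)² + (1)² + (-1)² + (-1)² + (1)² + (-1)² + (1)² + (-1)² = 1 + 1 + 1 + 1 + 1 + 1 + 1 + 1 + 1 + 1 + 1 + 1 + 1 + 1 + 1 + 1 = 16.
(H·H^T)[1][0] = Σ_j H[1][j]·H[0][j] = (1)·(1) + (1)·(-1) + (1)·(1) + (-1)·(1) + (1)·(1) + (1)·(-1) + (1)·(1) + (1)·(-1) + (1)·(-1) + (-1)·(1) + (-1)·(-1) + (1)·(-1) + (1)·(1) + (1)·(-1) + (1)·(1) + (1)·(-1) = 1 + -1 + 1 + -1 + 1 + -1 + 1 + -1 + -1 + -1 + 1 + -1 + 1 + -1 + 1 + -1 = -2.
Rows 1 and 0 are not orthogonal (dot product = -2 ≠ 0), so H is not a Hadamard matrix.

(8,8) entry = 16; (1,0) entry = -2.


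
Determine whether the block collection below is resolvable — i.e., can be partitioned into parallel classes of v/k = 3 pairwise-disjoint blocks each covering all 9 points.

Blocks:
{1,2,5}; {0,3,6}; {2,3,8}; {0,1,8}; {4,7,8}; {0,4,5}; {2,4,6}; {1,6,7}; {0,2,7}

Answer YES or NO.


v = 9, block size k = 3, number of blocks = 9.
For resolvability, blocks must partition into parallel classes of size v/k = 3.
Total blocks must therefore be a multiple of 3: 9 = 3·3 + 0 ⇒ divisible ✓.
Consider block {0,1,8}. The only other block(s) in the collection disjoint from it are {2,4,6} — just 1 block(s). Any parallel class containing {0,1,8} would need 2 other blocks each disjoint from it, so no parallel class of size 3 can contain {0,1,8}.
Since every block must belong to some parallel class in a resolution, the collection cannot be partitioned into parallel classes.
Resolvable? NO.

NO


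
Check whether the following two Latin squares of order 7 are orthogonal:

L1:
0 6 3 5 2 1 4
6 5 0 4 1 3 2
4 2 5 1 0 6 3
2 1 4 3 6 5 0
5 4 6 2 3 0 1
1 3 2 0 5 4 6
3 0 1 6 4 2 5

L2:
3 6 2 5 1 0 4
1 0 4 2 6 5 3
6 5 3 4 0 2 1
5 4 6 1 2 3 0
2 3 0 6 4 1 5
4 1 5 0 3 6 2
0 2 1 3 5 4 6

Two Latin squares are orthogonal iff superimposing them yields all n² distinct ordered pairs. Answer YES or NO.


Form the n² = 49 superimposed pairs (L1[i][j], L2[i][j]), row by row (rows and columns indexed from 0):
row 0: (0,3) (6,6) (3,2) (5,5) (2,1) (1,0) (4,4)
row 1: (6,1) (5,0) (0,4) (4,2) (1,6) (3,5) (2,3)
row 2: (4,6) (2,5) (5,3) (1,4) (0,0) (6,2) (3,1)
row 3: (2,5) (1,4) (4,6) (3,1) (6,2) (5,3) (0,0)
row 4: (5,2) (4,3) (6,0) (2,6) (3,4) (0,1) (1,5)
row 5: (1,4) (3,1) (2,5) (0,0) (5,3) (4,6) (6,2)
row 6: (3,0) (0,2) (1,1) (6,3) (4,5) (2,4) (5,6)
Orthogonality requires all 49 pairs distinct.
But the pair (2,5) repeats: cell (2,1) has L1 = 2, L2 = 5, and cell (3,0) has L1 = 2, L2 = 5.
A repeated pair means some other pair never occurs (only 35 distinct pairs out of 49), so the squares are not orthogonal.
Conclusion: NO.

NO


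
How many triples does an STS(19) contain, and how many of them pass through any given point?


An STS(v) is a 2-(v, 3, 1) BIBD: block size k = 3, λ = 1.
Replication: r(k − 1) = λ(v − 1) ⇒ r·2 = 19 − 1 = 18 ⇒ r = 9.
Block count: b = v(v − 1)/6 = 19·18/6 = 342/6 = 57.

r = 9, b = 57.


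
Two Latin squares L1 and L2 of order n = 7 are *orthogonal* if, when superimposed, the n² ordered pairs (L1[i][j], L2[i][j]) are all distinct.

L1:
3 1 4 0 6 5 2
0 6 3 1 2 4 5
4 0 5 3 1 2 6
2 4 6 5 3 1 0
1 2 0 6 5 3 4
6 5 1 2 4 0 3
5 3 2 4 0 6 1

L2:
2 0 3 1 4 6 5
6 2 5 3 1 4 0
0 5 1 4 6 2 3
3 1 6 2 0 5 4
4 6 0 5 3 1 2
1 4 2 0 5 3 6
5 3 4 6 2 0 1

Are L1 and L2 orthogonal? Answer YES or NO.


Form the n² = 49 superimposed pairs (L1[i][j], L2[i][j]), row by row (rows and columns indexed from 0):
row 0: (3,2) (1,0) (4,3) (0,1) (6,4) (5,6) (2,5)
row 1: (0,6) (6,2) (3,5) (1,3) (2,1) (4,4) (5,0)
row 2: (4,0) (0,5) (5,1) (3,4) (1,6) (2,2) (6,3)
row 3: (2,3) (4,1) (6,6) (5,2) (3,0) (1,5) (0,4)
row 4: (1,4) (2,6) (0,0) (6,5) (5,3) (3,1) (4,2)
row 5: (6,1) (5,4) (1,2) (2,0) (4,5) (0,3) (3,6)
row 6: (5,5) (3,3) (2,4) (4,6) (0,2) (6,0) (1,1)
Orthogonality requires all 49 pairs distinct.
Check by first coordinate: for each symbol s of L1, list the L2 entries in the n cells where L1 = s; they must all differ.
  L1 = 0: L2 entries (in reading order) 1, 6, 5, 4, 0, 3, 2 — all 7 distinct ✓
  L1 = 1: L2 entries (in reading order) 0, 3, 6, 5, 4, 2, 1 — all 7 distinct ✓
  L1 = 2: L2 entries (in reading order) 5, 1, 2, 3, 6, 0, 4 — all 7 distinct ✓
  L1 = 3: L2 entries (in reading order) 2, 5, 4, 0, 1, 6, 3 — all 7 distinct ✓
  L1 = 4: L2 entries (in reading order) 3, 4, 0, 1, 2, 5, 6 — all 7 distinct ✓
  L1 = 5: L2 entries (in reading order) 6, 0, 1, 2, 3, 4, 5 — all 7 distinct ✓
  L1 = 6: L2 entries (in reading order) 4, 2, 3, 6, 5, 1, 0 — all 7 distinct ✓
Every symbol of L1 meets every symbol of L2 exactly once, so all 49 pairs are distinct (49 of 49).
Conclusion: YES.

YES


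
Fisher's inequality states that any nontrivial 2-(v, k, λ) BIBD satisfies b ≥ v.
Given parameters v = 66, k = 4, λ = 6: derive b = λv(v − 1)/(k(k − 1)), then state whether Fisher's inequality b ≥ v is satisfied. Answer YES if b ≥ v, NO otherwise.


r = λ(v − 1)/(k − 1) = 6·65/3 = 130.
b = vr/k = 66·130/4 = 2145.
Fisher's inequality: b ≥ v ⇔ 2145 ≥ 66? YES.

YES


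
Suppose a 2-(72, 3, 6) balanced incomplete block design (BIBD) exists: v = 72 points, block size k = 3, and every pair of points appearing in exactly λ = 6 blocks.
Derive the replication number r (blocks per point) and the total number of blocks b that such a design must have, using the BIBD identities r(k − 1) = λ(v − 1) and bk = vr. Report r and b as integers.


Any 2-(v, k, λ) BIBD satisfies two necessary conditions:
  (i)  Each point sits in r blocks, and counting incidences through any fixed point gives r(k − 1) = λ(v − 1), so r = λ(v − 1)/(k − 1).
  (ii) Total incidences bk = vr, so b = vr/k.
Step 1: r = λ(v − 1)/(k − 1) = 6·(72 − 1)/(3 − 1) = 6·71/2 = 426/2 = 213.
Step 2: b = vr/k = 72·213/3 = 15336/3 = 5112.
Check integrality: r = 213 ∈ Z ✓, b = 5112 ∈ Z ✓.
(These identities are necessary conditions: they determine r and b for any design with these parameters, but do not by themselves prove that one exists.)

r = 213, b = 5112.


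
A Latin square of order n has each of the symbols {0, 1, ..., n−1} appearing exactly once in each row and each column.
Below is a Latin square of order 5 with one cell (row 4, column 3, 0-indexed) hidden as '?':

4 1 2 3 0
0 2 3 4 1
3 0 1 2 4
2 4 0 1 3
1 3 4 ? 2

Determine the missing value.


Row 4 contains symbols [1, 2, 3, 4] — missing [0].
Column 3 contains symbols [1, 2, 3, 4] — missing [0].
The missing symbol must appear in both missing sets; intersection = [0].
Therefore the hidden value is 0.

Missing value = 0.


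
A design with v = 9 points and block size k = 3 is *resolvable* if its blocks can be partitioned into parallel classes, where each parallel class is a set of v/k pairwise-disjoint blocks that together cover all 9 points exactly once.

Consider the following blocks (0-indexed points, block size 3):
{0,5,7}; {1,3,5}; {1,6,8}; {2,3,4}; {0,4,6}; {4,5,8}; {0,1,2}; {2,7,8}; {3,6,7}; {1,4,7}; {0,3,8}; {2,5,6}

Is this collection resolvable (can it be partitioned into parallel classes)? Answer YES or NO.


v = 9, block size k = 3, number of blocks = 12.
For resolvability, blocks must partition into parallel classes of size v/k = 3.
Total blocks must therefore be a multiple of 3: 12 = 3·4 + 0 ⇒ divisible ✓.
Greedy packing gives 4 candidate class(es). Each should be a full parallel class (size 3, covers all 9 points).
  Class 1 (3 blocks): {0,5,7}; {1,6,8}; {2,3,4}. Points covered: [0, 1, 2, 3, 4, 5, 6, 7, 8].
  Class 2 (3 blocks): {1,3,5}; {0,4,6}; {2,7,8}. Points covered: [0, 1, 2, 3, 4, 5, 6, 7, 8].
  Class 3 (3 blocks): {4,5,8}; {0,1,2}; {3,6,7}. Points covered: [0, 1, 2, 3, 4, 5, 6, 7, 8].
  Class 4 (3 blocks): {1,4,7}; {0,3,8}; {2,5,6}. Points covered: [0, 1, 2, 3, 4, 5, 6, 7, 8].
All classes full (size 3)? YES. All classes cover every point? YES.
Resolvable? YES.

YES
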